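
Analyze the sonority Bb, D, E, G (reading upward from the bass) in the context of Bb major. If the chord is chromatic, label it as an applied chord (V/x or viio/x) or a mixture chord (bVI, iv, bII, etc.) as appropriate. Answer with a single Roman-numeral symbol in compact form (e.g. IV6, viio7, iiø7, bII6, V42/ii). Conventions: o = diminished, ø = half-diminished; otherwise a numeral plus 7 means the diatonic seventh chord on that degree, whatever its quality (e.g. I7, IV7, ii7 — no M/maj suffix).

viiø43/V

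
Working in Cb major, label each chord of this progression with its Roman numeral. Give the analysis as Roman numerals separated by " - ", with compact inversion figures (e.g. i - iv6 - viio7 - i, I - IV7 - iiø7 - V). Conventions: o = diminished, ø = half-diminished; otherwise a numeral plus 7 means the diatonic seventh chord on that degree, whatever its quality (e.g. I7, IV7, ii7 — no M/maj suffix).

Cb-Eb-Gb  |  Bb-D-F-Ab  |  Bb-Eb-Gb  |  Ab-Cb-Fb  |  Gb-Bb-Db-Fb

I - V7/iii - iii64 - IV6 - V7

Cb-Eb-Gb: major triad on Cb = scale degree 1 → I.
Bb-D-F-Ab is the secondary dominant of iii (dominant seventh chord on Bb): V7/iii.
Bb-Eb-Gb has root Eb, degree 3 in Cb major, so iii64.
Ab-Cb-Fb: root Fb is the subdominant; major triad there is IV6.
Gb-Bb-Db-Fb: root Gb is the dominant; dominant seventh chord there is V7.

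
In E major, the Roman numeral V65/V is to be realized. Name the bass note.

A#

The applied chord V65/V is rooted on F#: F#-A#-C#-E.
The figure 65 means first inversion — the third is in the bass.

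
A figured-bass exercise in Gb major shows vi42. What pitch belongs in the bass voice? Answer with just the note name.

vi in Gb major has root Eb; the chord is Eb-Gb-Bb-Db.
The figure 42 means third inversion — the seventh is in the bass.

Db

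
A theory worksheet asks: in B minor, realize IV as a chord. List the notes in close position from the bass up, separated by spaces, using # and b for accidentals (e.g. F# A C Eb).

IV is the major subdominant, borrowed from the parallel major. In B minor that root is E.
So the chord is E-G#-B.

E G# B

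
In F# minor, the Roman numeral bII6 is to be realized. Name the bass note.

bII in F# minor has root G; the chord is G-B-D.
The figure 6 means first inversion — the third is in the bass.

B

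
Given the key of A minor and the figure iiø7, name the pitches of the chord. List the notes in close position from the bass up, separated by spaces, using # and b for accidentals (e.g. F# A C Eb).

B D F A

In A minor, the second degree is B, and the diatonic chord built there is a half-diminished seventh chord.
Stacking thirds from B gives B-D-F-A.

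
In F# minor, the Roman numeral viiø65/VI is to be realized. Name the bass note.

E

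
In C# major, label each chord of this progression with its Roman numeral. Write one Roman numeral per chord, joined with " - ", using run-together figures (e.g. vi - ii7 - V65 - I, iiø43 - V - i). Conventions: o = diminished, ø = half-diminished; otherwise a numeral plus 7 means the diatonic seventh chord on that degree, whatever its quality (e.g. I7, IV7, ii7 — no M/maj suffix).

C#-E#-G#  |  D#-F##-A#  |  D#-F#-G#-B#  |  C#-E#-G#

C#-E#-G# has root C#, degree 1 in C# major, so I.
D#-F##-A#: a major triad on D#, the applied dominant of V → V/V.
D#-F#-G#-B#: root G# is the dominant; dominant seventh chord there is V43.
C#-E#-G#: root C# is the tonic; major triad there is I.

I - V/V - V43 - I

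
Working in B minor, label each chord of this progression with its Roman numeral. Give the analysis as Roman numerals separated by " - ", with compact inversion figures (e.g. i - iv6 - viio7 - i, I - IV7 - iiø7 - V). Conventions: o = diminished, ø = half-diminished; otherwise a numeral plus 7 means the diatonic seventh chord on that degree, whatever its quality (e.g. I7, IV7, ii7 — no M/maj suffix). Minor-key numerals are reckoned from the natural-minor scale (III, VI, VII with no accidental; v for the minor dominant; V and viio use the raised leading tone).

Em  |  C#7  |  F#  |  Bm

iv - V7/V - V - i

Em has root E, degree 4 in B minor, so iv.
C#7 is the secondary dominant of V (dominant seventh chord on C#): V7/V.
F# has root F#, degree 5 in B minor, so V.
Bm: minor triad on B = scale degree 1 → i.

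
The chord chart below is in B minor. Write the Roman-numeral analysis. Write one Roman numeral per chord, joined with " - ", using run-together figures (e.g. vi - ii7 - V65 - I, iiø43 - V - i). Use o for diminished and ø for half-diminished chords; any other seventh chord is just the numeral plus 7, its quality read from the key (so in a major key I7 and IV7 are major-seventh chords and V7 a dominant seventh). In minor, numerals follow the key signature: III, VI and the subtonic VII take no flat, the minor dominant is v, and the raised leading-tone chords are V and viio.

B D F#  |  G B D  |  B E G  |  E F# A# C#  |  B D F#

i - VI - iv64 - V42 - i

B-D-F#: root B is the tonic; minor triad there is i.
G-B-D has root G, degree 6 in B minor, so VI.
B-E-G has root E, degree 4 in B minor, so iv64.
E-F#-A#-C# has root F#, degree 5 in B minor, so V42.
B-D-F#: minor triad on B = scale degree 1 → i.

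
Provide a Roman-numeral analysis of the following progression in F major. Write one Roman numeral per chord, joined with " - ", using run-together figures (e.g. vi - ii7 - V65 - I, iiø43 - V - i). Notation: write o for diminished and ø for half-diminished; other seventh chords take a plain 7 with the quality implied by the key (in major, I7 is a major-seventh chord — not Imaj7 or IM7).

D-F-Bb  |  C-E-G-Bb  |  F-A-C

D-F-Bb: major triad on Bb = scale degree 4 → IV6.
C-E-G-Bb has root C, degree 5 in F major, so V7.
F-A-C has root F, degree 1 in F major, so I.

IV6 - V7 - I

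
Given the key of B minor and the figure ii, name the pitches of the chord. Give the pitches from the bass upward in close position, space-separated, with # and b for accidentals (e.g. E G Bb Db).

C# E G#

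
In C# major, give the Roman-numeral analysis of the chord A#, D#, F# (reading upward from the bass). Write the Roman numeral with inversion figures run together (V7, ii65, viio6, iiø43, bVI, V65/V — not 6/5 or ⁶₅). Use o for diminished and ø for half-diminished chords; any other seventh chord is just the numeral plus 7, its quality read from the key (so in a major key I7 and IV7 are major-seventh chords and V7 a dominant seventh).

ii64

The pitches D#-F#-A# form a minor triad rooted on D#.
In C# major, D# is the supertonic; the diatonic minor triad there is ii.
With A# in the bass the chord is in second inversion, so the figured bass is 64.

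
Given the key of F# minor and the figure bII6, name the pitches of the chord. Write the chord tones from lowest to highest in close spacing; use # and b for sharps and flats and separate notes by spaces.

B D G

Scale degree 2 in F# minor is G#; lowering it a half step gives G. bII6 is the Neapolitan sixth — a major triad on the lowered second degree, here in its customary first inversion.
So the chord is G-B-D, a major triad.
The figured bass 6 indicates first inversion, placing the third (B) in the bass: B-D-G.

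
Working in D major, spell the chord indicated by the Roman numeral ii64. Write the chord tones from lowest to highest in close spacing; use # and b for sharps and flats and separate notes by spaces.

B E G

In D major, the second degree is E, and the diatonic chord built there is a minor triad.
That chord is spelled E-G-B.
The figured bass 64 indicates second inversion, placing the fifth (B) in the bass: B-E-G.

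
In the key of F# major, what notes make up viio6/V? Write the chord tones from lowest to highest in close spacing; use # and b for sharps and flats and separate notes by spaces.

D# F# B#

The slash marks an applied leading-tone chord: viio of V. In F# major, V is C#, so the leading tone to it is B#, a half step below.
Building a diminished triad on B# gives B#-D#-F#.
The figured bass 6 indicates first inversion, placing the third (D#) in the bass: D#-F#-B#.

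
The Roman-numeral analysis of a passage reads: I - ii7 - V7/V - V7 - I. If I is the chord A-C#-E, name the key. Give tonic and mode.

I is given as A-C#-E — a major triad with root A.
If A is scale degree 1 and the mode makes that degree carry a major triad, the tonic is A and the mode is major.

A major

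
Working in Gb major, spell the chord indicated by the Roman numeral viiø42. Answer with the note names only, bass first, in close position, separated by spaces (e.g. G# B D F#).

Eb F Ab Cb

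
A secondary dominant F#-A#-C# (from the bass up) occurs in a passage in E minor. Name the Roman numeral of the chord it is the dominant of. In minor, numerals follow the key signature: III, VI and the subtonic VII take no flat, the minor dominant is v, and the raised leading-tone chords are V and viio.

V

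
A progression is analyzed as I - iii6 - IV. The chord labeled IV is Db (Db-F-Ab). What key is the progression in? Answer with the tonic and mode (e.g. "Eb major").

Ab major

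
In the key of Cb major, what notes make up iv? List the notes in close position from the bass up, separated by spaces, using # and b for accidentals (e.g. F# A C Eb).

Fb Abb Cb

Scale degree 4 in Cb major is Fb; here the chord built on it is altered to a minor triad. iv is the minor subdominant, borrowed from the parallel minor.
So the chord is Fb-Abb-Cb.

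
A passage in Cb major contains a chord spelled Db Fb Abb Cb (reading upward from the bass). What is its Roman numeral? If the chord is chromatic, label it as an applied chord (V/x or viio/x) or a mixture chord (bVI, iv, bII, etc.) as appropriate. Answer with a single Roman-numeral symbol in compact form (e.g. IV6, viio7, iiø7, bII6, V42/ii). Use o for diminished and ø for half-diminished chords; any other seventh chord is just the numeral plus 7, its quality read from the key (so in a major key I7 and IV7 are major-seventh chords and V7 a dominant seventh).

iiø7

The pitches Db-Fb-Abb-Cb form a half-diminished seventh chord rooted on Db.
Db is the second degree of Cb major. This is the half-diminished supertonic seventh, borrowed from the parallel minor.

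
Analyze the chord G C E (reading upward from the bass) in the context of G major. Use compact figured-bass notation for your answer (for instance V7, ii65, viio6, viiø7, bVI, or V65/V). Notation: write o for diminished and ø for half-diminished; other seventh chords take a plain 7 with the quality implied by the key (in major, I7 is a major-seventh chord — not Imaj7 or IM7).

Stacked in thirds the chord is C-E-G: a major triad on C.
C is scale degree 4 in G major, and a major triad on that degree is written IV.
With G in the bass the chord is in second inversion, so the figured bass is 64.

IV64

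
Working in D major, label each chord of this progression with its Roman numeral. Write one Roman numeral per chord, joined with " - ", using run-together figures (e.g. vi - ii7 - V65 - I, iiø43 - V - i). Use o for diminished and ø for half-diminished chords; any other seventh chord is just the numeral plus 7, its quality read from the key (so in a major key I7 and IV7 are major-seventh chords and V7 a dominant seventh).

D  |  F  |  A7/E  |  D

I - bIII - V43 - I

D: root D is the tonic; major triad there is I.
F: F with this quality isn't in the key; it's bIII, borrowed from the parallel minor.
A7/E: dominant seventh chord on A = scale degree 5 → V43.
D: major triad on D = scale degree 1 → I.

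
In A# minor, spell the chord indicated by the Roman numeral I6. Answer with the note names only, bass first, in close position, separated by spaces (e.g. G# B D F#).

C## E# A#

I6 is the major tonic (Picardy third), borrowed from the parallel major. In A# minor that root is A#.
So the chord is A#-C##-E#.
The figured bass 6 indicates first inversion, placing the third (C##) in the bass: C##-E#-A#.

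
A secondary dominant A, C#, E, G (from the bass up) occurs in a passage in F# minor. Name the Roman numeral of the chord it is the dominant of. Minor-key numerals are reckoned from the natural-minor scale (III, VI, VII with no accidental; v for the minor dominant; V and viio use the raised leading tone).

VI

The chord is a dominant seventh chord on A.
A dominant resolves down a perfect fifth: A → D. In F# minor, D is scale degree 6, i.e. VI.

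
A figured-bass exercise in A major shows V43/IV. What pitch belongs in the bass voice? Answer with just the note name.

E

The applied chord V43/IV is rooted on A: A-C#-E-G.
The figure 43 means second inversion — the fifth is in the bass.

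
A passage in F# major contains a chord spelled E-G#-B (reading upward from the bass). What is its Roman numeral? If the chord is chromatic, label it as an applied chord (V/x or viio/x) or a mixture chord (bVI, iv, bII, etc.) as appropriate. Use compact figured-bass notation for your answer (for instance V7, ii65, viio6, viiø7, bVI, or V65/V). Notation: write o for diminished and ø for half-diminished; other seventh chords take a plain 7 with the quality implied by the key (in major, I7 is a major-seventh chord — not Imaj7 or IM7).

The pitches E-G#-B form a major triad rooted on E.
E is the lowered seventh degree of F# major (diatonic 7 would be E#). This is a major triad on the lowered seventh degree (the subtonic), borrowed from the parallel minor.

bVII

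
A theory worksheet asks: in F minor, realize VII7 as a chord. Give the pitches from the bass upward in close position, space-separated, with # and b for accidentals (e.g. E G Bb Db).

Eb G Bb Db

In F minor, the seventh degree is Eb, and the diatonic chord built there is a dominant seventh chord.
Stacking thirds from Eb gives Eb-G-Bb-Db.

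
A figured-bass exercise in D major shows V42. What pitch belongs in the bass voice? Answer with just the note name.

V in D major has root A; the chord is A-C#-E-G.
The figure 42 means third inversion — the seventh is in the bass.

G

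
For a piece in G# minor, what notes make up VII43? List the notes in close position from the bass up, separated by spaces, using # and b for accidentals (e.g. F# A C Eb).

C# E F# A#

In G# minor, the subtonic is F#, and the diatonic chord built there is a dominant seventh chord.
Stacking thirds from F# gives F#-A#-C#-E.
The figured bass 43 indicates second inversion, placing the fifth (C#) in the bass: C#-E-F#-A#.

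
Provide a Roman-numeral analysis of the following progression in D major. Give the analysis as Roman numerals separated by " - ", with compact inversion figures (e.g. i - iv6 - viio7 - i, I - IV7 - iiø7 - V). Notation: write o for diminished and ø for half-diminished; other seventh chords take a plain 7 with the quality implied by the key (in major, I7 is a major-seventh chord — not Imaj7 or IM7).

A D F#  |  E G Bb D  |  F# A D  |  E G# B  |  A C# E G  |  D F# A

I64 - iiø7 - I6 - V/V - V7 - I

A-D-F#: major triad on D = scale degree 1 → I64.
E-G-Bb-D: half-diminished seventh chord on E — chromatic; iiø7 (borrowed from the parallel minor).
F#-A-D: major triad on D = scale degree 1 → I6.
E-G#-B is the secondary dominant of V (major triad on E): V/V.
A-C#-E-G has root A, degree 5 in D major, so V7.
D-F#-A: major triad on D = scale degree 1 → I.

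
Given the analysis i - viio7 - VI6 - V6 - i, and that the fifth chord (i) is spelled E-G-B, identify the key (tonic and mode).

E minor

i is given as E-G-B — a minor triad with root E.
If E is scale degree 1 and the mode makes that degree carry a minor triad, the tonic is E and the mode is minor.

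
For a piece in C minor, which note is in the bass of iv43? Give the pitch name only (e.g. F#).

iv in C minor has root F; the chord is F-Ab-C-Eb.
The figure 43 means second inversion — the fifth is in the bass.

C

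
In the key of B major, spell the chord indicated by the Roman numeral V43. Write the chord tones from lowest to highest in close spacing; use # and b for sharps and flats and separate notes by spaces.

C# E F# A#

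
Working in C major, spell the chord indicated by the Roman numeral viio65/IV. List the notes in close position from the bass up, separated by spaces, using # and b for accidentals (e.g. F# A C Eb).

The slash marks an applied leading-tone chord: viio of IV. In C major, IV is F, so the leading tone to it is E, a half step below.
Building a fully diminished seventh chord on E gives E-G-Bb-Db.
The figured bass 65 indicates first inversion, placing the third (G) in the bass: G-Bb-Db-E.

G Bb Db E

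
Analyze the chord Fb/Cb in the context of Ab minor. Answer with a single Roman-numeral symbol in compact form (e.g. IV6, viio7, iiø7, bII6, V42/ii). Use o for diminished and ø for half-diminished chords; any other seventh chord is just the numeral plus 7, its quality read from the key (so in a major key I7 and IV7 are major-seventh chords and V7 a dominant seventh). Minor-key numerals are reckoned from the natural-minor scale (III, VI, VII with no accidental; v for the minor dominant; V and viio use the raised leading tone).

VI64

The pitches Fb-Ab-Cb form a major triad rooted on Fb.
Fb is scale degree 6 in Ab minor, and a major triad on that degree is written VI.
With Cb in the bass the chord is in second inversion, so the figured bass is 64.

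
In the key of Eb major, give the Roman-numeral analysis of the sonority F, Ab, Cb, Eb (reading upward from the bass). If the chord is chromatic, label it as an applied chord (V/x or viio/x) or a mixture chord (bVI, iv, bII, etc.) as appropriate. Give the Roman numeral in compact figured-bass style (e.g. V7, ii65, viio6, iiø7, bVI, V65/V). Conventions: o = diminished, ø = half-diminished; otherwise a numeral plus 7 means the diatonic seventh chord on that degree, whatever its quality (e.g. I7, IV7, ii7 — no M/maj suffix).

iiø7

The pitches F-Ab-Cb-Eb form a half-diminished seventh chord rooted on F.
F is the second degree of Eb major. This is the half-diminished supertonic seventh, borrowed from the parallel minor.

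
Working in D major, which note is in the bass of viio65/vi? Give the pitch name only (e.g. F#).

C#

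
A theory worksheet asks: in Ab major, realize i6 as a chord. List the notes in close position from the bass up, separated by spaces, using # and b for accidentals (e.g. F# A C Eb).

Cb Eb Ab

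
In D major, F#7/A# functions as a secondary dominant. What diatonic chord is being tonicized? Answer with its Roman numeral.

The chord is a dominant seventh chord on F#.
A dominant resolves down a perfect fifth: F# → B. In D major, B is scale degree 6, i.e. vi.

vi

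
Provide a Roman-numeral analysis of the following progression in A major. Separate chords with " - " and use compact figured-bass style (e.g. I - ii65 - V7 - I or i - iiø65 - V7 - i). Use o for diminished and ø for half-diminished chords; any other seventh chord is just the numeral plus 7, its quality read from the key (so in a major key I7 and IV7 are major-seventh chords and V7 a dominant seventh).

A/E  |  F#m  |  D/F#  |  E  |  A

A/E has root A, degree 1 in A major, so I64.
F#m: minor triad on F# = scale degree 6 → vi.
D/F#: root D is the subdominant; major triad there is IV6.
E has root E, degree 5 in A major, so V.
A: major triad on A = scale degree 1 → I.

I64 - vi - IV6 - V - I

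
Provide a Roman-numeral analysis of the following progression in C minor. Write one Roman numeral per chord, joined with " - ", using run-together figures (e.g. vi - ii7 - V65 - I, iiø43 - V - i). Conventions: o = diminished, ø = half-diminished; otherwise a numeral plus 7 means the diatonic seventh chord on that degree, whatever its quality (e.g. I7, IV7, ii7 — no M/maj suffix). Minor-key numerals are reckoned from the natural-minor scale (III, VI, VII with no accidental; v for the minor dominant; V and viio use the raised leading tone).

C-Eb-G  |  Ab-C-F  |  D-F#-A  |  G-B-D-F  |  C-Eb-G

i - iv6 - V/V - V7 - i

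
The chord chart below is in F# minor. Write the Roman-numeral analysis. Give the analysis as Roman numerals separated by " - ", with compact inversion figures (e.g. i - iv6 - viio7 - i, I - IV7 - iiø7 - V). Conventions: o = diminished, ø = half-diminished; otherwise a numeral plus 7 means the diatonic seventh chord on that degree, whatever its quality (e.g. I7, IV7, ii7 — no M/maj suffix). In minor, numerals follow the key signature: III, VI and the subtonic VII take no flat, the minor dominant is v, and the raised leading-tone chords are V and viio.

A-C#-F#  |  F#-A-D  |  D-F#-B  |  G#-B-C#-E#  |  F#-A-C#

i6 - VI6 - iv6 - V43 - i

A-C#-F#: minor triad on F# = scale degree 1 → i6.
F#-A-D has root D, degree 6 in F# minor, so VI6.
D-F#-B: root B is the subdominant; minor triad there is iv6.
G#-B-C#-E#: root C# is the dominant; dominant seventh chord there is V43.
F#-A-C# has root F#, degree 1 in F# minor, so i.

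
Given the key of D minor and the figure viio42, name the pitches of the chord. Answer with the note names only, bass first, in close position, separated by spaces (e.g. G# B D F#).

In D minor, the leading-tone chord is built on the raised seventh degree, C#.
Stacking thirds from C# gives C#-E-G-Bb.
With the 42 figure the chord is in third inversion; from the bass Bb upward in close position it reads Bb-C#-E-G.

Bb C# E G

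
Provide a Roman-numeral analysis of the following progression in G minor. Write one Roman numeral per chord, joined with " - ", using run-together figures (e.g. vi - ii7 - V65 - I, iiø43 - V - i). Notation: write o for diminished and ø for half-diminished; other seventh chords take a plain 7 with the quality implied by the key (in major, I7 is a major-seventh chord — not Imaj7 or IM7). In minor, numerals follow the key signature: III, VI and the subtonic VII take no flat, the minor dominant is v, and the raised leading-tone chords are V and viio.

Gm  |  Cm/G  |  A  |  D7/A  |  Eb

i - iv64 - V/V - V43 - VI

Gm: root G is the tonic; minor triad there is i.
Cm/G: root C is the subdominant; minor triad there is iv64.
A is the secondary dominant of V (major triad on A): V/V.
D7/A: dominant seventh chord on D = scale degree 5 → V43.
Eb: major triad on Eb = scale degree 6 → VI.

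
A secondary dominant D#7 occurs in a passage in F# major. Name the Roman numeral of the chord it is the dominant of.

ii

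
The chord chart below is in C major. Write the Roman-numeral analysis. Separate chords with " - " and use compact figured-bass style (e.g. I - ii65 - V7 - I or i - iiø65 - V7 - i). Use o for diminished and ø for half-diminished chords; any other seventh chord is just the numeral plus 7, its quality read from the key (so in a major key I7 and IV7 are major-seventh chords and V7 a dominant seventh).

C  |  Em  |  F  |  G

I - iii - IV - V

C has root C, degree 1 in C major, so I.
Em: root E is the mediant; minor triad there is iii.
F has root F, degree 4 in C major, so IV.
G: root G is the dominant; major triad there is V.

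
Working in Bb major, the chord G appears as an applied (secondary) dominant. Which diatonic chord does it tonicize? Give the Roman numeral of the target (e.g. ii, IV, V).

ii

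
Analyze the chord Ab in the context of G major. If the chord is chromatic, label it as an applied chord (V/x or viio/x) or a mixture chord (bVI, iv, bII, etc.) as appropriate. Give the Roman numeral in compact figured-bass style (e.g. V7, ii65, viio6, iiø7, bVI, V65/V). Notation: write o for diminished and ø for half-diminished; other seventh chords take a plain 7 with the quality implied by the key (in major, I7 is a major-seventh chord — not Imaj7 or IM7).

The pitches Ab-C-Eb form a major triad rooted on Ab.
Ab is the lowered second degree of G major (diatonic 2 would be A). This is the Neapolitan chord — a major triad on the lowered second degree.

bII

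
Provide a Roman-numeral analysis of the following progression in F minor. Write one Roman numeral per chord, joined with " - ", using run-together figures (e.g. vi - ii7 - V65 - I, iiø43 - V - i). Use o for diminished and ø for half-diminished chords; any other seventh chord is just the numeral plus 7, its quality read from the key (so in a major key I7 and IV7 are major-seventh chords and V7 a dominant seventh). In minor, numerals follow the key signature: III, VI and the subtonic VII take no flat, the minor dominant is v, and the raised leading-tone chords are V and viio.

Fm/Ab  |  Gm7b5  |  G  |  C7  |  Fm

i6 - iiø7 - V/V - V7 - i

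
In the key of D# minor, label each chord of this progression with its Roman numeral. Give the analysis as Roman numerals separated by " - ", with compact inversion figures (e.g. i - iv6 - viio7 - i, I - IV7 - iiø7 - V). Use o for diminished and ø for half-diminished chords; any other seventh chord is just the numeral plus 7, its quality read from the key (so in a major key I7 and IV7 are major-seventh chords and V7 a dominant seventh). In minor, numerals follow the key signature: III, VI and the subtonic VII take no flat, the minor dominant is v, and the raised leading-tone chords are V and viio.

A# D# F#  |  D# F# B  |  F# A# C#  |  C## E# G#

A#-D#-F#: minor triad on D# = scale degree 1 → i64.
D#-F#-B has root B, degree 6 in D# minor, so VI6.
F#-A#-C# has root F#, degree 3 in D# minor, so III.
C##-E#-G#: diminished triad on C## = scale degree 7 → viio.

i64 - VI6 - III - viio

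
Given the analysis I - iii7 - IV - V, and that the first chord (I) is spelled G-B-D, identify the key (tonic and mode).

I is given as G-B-D — a major triad with root G.
If G is scale degree 1 and the mode makes that degree carry a major triad, the tonic is G and the mode is major.

G major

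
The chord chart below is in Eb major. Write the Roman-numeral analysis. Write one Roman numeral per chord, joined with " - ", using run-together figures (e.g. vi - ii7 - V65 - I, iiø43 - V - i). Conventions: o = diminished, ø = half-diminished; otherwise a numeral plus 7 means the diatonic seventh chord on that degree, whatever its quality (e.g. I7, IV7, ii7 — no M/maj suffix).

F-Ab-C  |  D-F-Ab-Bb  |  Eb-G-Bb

F-Ab-C has root F, degree 2 in Eb major, so ii.
D-F-Ab-Bb: dominant seventh chord on Bb = scale degree 5 → V65.
Eb-G-Bb has root Eb, degree 1 in Eb major, so I.

ii - V65 - I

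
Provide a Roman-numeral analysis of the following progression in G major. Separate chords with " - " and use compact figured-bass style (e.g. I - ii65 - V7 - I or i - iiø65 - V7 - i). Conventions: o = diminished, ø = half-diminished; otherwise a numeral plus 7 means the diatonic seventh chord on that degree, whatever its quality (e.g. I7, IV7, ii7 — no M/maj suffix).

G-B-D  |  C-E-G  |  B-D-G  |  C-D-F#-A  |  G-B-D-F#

G-B-D has root G, degree 1 in G major, so I.
C-E-G: root C is the subdominant; major triad there is IV.
B-D-G has root G, degree 1 in G major, so I6.
C-D-F#-A has root D, degree 5 in G major, so V42.
G-B-D-F#: root G is the tonic; major seventh chord there is I7.

I - IV - I6 - V42 - I7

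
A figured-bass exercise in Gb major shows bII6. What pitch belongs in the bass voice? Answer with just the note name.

Cb

bII in Gb major has root Abb; the chord is Abb-Cb-Ebb.
The figure 6 means first inversion — the third is in the bass.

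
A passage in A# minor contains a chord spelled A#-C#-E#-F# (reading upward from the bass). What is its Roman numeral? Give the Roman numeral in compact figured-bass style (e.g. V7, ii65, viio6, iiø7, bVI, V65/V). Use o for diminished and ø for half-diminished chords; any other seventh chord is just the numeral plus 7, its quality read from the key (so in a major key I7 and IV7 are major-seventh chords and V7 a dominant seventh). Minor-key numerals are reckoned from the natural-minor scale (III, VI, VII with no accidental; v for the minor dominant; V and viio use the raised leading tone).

VI65

Stacked in thirds the chord is F#-A#-C#-E#: a major seventh chord on F#.
In A# minor, F# is the submediant; the diatonic major seventh chord there is VI7.
With A# in the bass the chord is in first inversion, so the figured bass is 65.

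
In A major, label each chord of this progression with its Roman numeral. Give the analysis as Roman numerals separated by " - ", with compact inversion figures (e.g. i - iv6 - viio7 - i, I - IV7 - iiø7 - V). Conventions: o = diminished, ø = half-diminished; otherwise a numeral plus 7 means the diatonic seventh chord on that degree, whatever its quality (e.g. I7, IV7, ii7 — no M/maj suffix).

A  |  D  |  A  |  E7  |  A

I - IV - I - V7 - I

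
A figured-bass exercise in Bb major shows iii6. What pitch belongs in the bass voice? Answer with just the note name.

F

iii in Bb major has root D; the chord is D-F-A.
The figure 6 means first inversion — the third is in the bass.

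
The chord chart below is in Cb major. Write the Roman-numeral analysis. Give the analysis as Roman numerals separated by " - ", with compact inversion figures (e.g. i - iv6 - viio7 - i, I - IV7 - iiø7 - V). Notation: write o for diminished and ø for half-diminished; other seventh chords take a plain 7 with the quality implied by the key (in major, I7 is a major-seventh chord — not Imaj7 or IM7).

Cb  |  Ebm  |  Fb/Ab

Cb: major triad on Cb = scale degree 1 → I.
Ebm: root Eb is the mediant; minor triad there is iii.
Fb/Ab: major triad on Fb = scale degree 4 → IV6.

I - iii - IV6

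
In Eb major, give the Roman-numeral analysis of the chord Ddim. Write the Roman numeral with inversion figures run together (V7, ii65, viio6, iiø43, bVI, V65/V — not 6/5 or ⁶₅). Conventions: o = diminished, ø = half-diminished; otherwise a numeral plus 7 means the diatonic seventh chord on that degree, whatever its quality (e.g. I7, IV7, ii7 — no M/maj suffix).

viio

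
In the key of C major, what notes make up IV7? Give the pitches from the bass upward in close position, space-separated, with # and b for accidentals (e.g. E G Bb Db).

F A C E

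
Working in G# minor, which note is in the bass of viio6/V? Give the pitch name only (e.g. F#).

The applied chord viio6/V is rooted on C##: C##-E#-G#.
The figure 6 means first inversion — the third is in the bass.

E#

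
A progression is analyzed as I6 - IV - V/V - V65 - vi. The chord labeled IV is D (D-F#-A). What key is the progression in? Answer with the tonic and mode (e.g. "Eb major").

A major

IV is given as D-F#-A — a major triad with root D.
Counting down 3 scale steps from D places the tonic on A; a major triad on degree 4 is diatonic only in major.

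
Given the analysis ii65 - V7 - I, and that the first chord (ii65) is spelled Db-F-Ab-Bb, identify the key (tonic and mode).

ii65 is given as Db-F-Ab-Bb — a minor seventh chord with root Bb.
Counting down one scale step from Bb places the tonic on Ab; a minor seventh chord on degree 2 is diatonic only in major.

Ab major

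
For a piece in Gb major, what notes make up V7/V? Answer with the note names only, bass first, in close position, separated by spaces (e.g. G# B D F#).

Ab C Eb Gb

The slash means an applied dominant: we want the dominant of V. In Gb major, V is Db major, and its dominant is built on Ab.
Building a dominant seventh chord on Ab gives Ab-C-Eb-Gb.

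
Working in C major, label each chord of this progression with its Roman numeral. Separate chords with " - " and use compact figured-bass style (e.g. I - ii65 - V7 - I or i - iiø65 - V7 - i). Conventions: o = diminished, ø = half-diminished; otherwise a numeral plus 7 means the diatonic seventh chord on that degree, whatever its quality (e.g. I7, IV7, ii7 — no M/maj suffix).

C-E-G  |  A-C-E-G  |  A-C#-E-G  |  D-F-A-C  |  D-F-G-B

C-E-G has root C, degree 1 in C major, so I.
A-C-E-G has root A, degree 6 in C major, so vi7.
A-C#-E-G is the secondary dominant of ii (dominant seventh chord on A): V7/ii.
D-F-A-C has root D, degree 2 in C major, so ii7.
D-F-G-B: dominant seventh chord on G = scale degree 5 → V43.

I - vi7 - V7/ii - ii7 - V43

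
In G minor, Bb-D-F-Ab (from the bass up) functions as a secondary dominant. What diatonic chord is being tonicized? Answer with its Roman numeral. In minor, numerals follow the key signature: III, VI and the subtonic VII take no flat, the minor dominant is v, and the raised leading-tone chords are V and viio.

The chord is a dominant seventh chord on Bb.
A dominant resolves down a perfect fifth: Bb → Eb. In G minor, Eb is scale degree 6, i.e. VI.

VI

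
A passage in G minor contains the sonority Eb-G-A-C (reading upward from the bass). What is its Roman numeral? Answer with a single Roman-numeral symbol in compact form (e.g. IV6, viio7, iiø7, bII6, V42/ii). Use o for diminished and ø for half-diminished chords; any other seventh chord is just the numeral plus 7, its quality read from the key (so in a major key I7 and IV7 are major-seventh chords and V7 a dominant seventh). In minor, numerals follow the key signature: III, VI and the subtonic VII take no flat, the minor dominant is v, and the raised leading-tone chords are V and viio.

iiø43

The pitches A-C-Eb-G form a half-diminished seventh chord rooted on A.
In G minor, A is the supertonic; the diatonic half-diminished seventh chord there is iiø7.
With Eb in the bass the chord is in second inversion, so the figured bass is 43.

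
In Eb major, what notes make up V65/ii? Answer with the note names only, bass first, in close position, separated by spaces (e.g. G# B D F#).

E G Bb C

V65/ii is a secondary dominant — the dominant seventh of ii. ii in Eb major is F, so the applied chord's root is C, a perfect fifth above.
Building a dominant seventh chord on C gives C-E-G-Bb.
With the 65 figure the chord is in first inversion; from the bass E upward in close position it reads E-G-Bb-C.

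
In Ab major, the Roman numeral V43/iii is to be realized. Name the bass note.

D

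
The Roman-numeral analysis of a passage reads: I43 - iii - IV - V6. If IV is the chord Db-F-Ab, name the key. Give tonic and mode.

Ab major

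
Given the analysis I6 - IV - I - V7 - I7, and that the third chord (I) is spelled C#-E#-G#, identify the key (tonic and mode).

The anchor chord is a major triad on C#, labeled I.
If C# is scale degree 1 and the mode makes that degree carry a major triad, the tonic is C# and the mode is major.

C# major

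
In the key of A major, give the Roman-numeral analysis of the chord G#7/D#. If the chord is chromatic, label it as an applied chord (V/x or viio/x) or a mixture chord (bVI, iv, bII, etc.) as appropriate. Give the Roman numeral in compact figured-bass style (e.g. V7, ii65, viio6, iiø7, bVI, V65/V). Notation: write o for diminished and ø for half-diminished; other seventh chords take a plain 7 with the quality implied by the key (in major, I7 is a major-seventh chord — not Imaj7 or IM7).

V43/iii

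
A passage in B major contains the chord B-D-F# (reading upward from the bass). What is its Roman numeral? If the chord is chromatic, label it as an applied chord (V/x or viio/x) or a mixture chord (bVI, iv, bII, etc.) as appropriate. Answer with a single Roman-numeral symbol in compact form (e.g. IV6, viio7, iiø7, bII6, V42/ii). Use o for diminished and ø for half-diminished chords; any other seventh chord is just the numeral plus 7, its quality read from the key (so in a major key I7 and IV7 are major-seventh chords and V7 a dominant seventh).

i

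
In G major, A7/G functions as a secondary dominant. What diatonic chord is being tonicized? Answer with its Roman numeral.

The chord is a dominant seventh chord on A.
A dominant resolves down a perfect fifth: A → D. In G major, D is scale degree 5, i.e. V.

V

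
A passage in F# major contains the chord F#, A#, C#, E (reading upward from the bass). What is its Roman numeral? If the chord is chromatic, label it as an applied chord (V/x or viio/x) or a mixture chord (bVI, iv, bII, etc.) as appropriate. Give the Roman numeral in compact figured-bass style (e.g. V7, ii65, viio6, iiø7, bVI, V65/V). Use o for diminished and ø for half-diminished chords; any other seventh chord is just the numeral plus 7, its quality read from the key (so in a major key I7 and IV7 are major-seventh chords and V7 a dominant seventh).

V7/IV

The pitches F#-A#-C#-E form a dominant seventh chord rooted on F#.
F# is not a diatonic chord root with this quality in F# major, but it lies a perfect fifth above B (IV), so the chord functions as an applied dominant of IV.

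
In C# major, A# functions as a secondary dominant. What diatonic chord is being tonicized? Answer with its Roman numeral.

The chord is a major triad on A#.
A dominant resolves down a perfect fifth: A# → D#. In C# major, D# is scale degree 2, i.e. ii.

ii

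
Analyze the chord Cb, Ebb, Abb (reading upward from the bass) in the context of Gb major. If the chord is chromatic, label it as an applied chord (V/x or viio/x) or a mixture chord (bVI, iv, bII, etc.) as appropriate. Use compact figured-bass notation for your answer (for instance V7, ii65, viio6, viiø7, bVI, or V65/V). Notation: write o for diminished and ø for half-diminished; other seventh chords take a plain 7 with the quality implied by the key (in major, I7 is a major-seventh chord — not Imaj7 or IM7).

bII6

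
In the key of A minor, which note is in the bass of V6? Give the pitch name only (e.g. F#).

V in A minor has root E; the chord is E-G#-B.
The figure 6 means first inversion — the third is in the bass.

G#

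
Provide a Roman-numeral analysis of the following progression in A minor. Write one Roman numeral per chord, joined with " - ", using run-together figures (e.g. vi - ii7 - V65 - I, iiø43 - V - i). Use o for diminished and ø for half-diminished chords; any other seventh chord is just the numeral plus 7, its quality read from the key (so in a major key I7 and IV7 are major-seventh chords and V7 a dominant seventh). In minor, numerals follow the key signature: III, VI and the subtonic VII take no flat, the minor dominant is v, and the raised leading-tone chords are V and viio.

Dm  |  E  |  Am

Dm: minor triad on D = scale degree 4 → iv.
E: root E is the dominant; major triad there is V.
Am: root A is the tonic; minor triad there is i.

iv - V - i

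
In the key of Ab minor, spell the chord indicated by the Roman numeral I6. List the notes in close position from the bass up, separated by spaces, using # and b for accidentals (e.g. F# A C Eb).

C Eb Ab

Scale degree 1 in Ab minor is Ab; here the chord built on it is altered to a major triad. I6 is the major tonic (Picardy third), borrowed from the parallel major.
So the chord is Ab-C-Eb.
The figured bass 6 indicates first inversion, placing the third (C) in the bass: C-Eb-Ab.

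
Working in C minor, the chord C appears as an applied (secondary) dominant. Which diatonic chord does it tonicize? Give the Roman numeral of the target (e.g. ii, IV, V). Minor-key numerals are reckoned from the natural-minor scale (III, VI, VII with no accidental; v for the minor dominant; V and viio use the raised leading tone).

iv

The chord is a major triad on C.
A dominant resolves down a perfect fifth: C → F. In C minor, F is scale degree 4, i.e. iv.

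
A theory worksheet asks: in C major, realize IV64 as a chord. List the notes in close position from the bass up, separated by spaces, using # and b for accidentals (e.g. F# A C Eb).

C F A

In C major, scale degree 4 is F, and the diatonic chord built there is a major triad.
That chord is spelled F-A-C.
The figured bass 64 indicates second inversion, placing the fifth (C) in the bass: C-F-A.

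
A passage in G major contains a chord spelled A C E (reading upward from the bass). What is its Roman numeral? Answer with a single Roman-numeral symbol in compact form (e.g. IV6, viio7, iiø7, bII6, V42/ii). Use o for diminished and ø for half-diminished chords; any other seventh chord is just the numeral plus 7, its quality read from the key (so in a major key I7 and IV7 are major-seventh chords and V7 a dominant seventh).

ii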